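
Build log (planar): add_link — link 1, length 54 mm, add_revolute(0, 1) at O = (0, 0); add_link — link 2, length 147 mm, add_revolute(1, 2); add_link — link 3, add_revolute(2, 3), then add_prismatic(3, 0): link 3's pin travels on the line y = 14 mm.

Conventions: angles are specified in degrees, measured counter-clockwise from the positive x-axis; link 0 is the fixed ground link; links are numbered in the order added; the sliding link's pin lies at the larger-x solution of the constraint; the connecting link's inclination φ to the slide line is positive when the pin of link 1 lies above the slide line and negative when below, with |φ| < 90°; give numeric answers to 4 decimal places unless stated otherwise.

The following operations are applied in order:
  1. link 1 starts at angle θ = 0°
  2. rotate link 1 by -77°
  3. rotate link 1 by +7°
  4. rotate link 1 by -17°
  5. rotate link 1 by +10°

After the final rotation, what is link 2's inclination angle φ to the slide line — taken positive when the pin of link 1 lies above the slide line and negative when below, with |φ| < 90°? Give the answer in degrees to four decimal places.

geometry: r = 54 mm, L = 147 mm, e = 14 mm; θ starts at 0°
rotate link 1 by -77°: θ ← 0° -77° = -77°
rotate link 1 by +7°: θ ← -77° +7° = -70°
rotate link 1 by -17°: θ ← -70° -17° = -87°
rotate link 1 by +10°: θ ← -87° +10° = -77°
h = r sin θ − e = -52.615983 − 14 = -66.615983
sin φ = h / L = -66.615983 / 147 = -0.45316996
φ = arcsin(-0.45316996) = -26.947248°

-26.9472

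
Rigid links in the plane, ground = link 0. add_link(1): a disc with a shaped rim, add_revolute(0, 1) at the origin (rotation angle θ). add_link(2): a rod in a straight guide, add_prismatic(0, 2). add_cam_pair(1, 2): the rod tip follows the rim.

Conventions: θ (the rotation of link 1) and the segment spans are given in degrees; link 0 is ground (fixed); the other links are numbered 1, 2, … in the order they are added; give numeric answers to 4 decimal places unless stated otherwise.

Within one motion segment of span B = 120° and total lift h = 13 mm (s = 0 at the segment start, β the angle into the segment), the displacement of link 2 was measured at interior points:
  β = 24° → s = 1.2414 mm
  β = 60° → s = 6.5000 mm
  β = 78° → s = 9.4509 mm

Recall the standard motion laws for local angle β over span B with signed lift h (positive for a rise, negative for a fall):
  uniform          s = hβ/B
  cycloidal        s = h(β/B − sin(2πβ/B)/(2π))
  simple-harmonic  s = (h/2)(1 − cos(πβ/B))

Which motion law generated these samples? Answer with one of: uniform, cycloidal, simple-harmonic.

candidates at β/B = r: uniform s = h·r (linear in β); cycloidal s = h·(r − sin(2πr)/(2π)); simple-harmonic s = (h/2)(1 − cos(πr))
β=24°: printed 1.2414 | uniform 2.6000, cycloidal 0.6323, simple-harmonic 1.2414
β=60°: printed 6.5000 | uniform 6.5000, cycloidal 6.5000, simple-harmonic 6.5000
β=78°: printed 9.4509 | uniform 8.4500, cycloidal 10.1239, simple-harmonic 9.4509
only one law matches every sample → simple-harmonic

simple-harmonic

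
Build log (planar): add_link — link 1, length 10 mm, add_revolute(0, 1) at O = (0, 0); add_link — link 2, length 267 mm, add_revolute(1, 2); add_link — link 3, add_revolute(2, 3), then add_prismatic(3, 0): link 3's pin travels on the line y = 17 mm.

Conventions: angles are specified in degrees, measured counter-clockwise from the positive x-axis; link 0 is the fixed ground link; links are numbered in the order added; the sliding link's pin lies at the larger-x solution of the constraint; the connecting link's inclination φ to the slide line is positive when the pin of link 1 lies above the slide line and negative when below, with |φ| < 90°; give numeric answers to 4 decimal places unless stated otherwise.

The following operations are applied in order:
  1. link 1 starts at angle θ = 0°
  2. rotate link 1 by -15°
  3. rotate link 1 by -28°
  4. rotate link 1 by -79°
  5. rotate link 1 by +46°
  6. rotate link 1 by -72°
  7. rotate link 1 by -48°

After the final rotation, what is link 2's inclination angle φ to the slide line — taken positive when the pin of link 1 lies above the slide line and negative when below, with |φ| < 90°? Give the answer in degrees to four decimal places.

geometry: r = 10 mm, L = 267 mm, e = 17 mm; θ starts at 0°
rotate link 1 by -15°: θ ← 0° -15° = -15°
rotate link 1 by -28°: θ ← -15° -28° = -43°
rotate link 1 by -79°: θ ← -43° -79° = -122°
rotate link 1 by +46°: θ ← -122° +46° = -76°
rotate link 1 by -72°: θ ← -76° -72° = -148°
rotate link 1 by -48°: θ ← -148° -48° = -196°
h = r sin θ − e = 2.756374 − 17 = -14.243626
sin φ = h / L = -14.243626 / 267 = -0.05334692
φ = arcsin(-0.05334692) = -3.058005°

-3.0580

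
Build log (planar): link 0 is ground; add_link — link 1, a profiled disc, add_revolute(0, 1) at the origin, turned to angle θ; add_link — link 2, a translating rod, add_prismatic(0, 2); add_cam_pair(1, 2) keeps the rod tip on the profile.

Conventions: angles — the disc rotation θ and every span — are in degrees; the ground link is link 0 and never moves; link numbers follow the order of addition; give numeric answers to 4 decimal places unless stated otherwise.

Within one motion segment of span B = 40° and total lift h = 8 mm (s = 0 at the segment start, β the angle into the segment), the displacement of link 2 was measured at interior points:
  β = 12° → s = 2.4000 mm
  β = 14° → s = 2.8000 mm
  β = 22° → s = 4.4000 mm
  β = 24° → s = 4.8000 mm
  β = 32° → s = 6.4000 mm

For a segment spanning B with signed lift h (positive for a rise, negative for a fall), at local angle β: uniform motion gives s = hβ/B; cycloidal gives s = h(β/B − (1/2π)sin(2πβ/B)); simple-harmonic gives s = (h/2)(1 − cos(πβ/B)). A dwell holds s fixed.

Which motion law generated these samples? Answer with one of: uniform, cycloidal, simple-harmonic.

candidates at β/B = r: uniform s = h·r (linear in β); cycloidal s = h·(r − sin(2πr)/(2π)); simple-harmonic s = (h/2)(1 − cos(πr))
β=12°: printed 2.4000 | uniform 2.4000, cycloidal 1.1891, simple-harmonic 1.6489
β=14°: printed 2.8000 | uniform 2.8000, cycloidal 1.7699, simple-harmonic 2.1840
β=22°: printed 4.4000 | uniform 4.4000, cycloidal 4.7935, simple-harmonic 4.6257
β=24°: printed 4.8000 | uniform 4.8000, cycloidal 5.5484, simple-harmonic 5.2361
β=32°: printed 6.4000 | uniform 6.4000, cycloidal 7.6109, simple-harmonic 7.2361
only one law matches every sample → uniform

uniform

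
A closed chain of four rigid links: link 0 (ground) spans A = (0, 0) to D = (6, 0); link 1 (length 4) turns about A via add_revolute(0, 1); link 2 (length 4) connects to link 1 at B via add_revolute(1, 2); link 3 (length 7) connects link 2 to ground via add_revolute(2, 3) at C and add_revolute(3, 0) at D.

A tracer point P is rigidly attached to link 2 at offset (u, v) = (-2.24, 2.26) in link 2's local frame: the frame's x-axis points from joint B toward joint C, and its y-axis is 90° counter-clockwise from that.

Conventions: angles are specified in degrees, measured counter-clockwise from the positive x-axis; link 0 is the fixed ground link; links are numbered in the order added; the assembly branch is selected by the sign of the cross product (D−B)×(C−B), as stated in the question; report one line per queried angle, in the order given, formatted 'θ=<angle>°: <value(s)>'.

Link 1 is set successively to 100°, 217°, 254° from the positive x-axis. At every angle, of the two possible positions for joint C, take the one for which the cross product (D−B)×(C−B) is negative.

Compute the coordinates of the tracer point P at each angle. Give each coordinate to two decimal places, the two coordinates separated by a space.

A=(0,0), D=(6.00,0)
θ=100°: B = A + 4.00·(cos100°, sin100°) = (-0.6946, 3.9392)
θ=100°: |BD| = 7.7676
θ=100°: circle(B,4.00) ∩ circle(D,7.00): a=1.7596, h=3.5922
θ=100°:   candidates: C₊=(2.6437,6.1429) cross=27.903; C₋=(-0.9998,-0.0491) cross=-27.903
θ=100°:   branch - wants cross < 0 → take C=(-0.9998,-0.0491) (cross=-27.903)
θ=100°: ex = (C−B)/|BC| = (-0.0763,-0.9971); ey = (0.9971,-0.0763)
θ=100°: P = B + -2.24·ex + 2.26·ey = (1.7297,6.0002)
θ=217°: B = A + 4.00·(cos217°, sin217°) = (-3.1945, -2.4073)
θ=217°: |BD| = 9.5044
θ=217°: circle(B,4.00) ∩ circle(D,7.00): a=3.0162, h=2.6273
θ=217°:   candidates: C₊=(-0.9421,0.8983) cross=24.971; C₋=(0.3887,-4.1849) cross=-24.971
θ=217°:   branch - wants cross < 0 → take C=(0.3887,-4.1849) (cross=-24.971)
θ=217°: ex = (C−B)/|BC| = (0.8958,-0.4444); ey = (0.4444,0.8958)
θ=217°: P = B + -2.24·ex + 2.26·ey = (-4.1968,0.6128)
θ=254°: B = A + 4.00·(cos254°, sin254°) = (-1.1025, -3.8450)
θ=254°: |BD| = 8.0765
θ=254°: circle(B,4.00) ∩ circle(D,7.00): a=1.9953, h=3.4668
θ=254°:   candidates: C₊=(-0.9983,0.1536) cross=28.000; C₋=(2.3026,-5.9438) cross=-28.000
θ=254°:   branch - wants cross < 0 → take C=(2.3026,-5.9438) (cross=-28.000)
θ=254°: ex = (C−B)/|BC| = (0.8513,-0.5247); ey = (0.5247,0.8513)
θ=254°: P = B + -2.24·ex + 2.26·ey = (-1.8236,-0.7458)

θ=100°: 1.73 6.00
θ=217°: -4.20 0.61
θ=254°: -1.82 -0.75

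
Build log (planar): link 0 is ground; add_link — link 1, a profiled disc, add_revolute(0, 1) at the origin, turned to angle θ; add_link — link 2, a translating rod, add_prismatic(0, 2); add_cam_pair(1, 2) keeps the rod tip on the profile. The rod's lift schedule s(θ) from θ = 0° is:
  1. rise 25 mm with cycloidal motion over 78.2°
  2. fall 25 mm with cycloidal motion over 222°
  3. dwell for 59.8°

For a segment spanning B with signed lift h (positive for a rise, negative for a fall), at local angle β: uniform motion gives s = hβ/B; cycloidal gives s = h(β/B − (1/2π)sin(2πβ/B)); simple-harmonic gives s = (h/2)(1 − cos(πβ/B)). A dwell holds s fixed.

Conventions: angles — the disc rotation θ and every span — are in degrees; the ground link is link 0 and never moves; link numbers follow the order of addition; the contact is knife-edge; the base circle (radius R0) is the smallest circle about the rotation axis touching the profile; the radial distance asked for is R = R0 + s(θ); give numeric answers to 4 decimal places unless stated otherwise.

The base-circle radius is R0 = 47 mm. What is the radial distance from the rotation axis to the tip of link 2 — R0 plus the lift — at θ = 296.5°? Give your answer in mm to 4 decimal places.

seg 1 [0°–78.2°] cycloidal, h=25: full span → s += 25 → s = 25.0000
seg 2 [78.2°–300.2°] cycloidal, h=-25: θ=296.5° here. β=218.3, B=222. -25·(0.9833 − sin(2π·0.9833)/(2π)) = -24.9992 → s = 0.0008
R = R0 + s = 47 + 0.0008 = 47.0008

47.0008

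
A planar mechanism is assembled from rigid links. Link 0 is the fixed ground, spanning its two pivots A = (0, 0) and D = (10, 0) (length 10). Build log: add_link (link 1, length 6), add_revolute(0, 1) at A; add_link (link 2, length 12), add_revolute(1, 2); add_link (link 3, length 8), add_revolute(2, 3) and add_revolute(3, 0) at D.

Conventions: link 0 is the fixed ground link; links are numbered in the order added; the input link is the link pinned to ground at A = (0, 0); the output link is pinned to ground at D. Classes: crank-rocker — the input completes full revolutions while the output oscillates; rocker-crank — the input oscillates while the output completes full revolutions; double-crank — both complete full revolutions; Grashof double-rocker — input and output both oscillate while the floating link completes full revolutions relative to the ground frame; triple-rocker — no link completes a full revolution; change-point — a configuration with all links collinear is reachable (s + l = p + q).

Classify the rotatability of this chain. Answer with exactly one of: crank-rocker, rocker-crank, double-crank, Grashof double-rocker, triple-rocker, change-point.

lengths: ground=10, input=6, coupler=12, output=8
sorted: s=6 (shortest), l=12 (longest), p+q=18
s + l = 18 vs p + q = 18
s + l = p + q → change-point (collinear configuration reachable)

change-point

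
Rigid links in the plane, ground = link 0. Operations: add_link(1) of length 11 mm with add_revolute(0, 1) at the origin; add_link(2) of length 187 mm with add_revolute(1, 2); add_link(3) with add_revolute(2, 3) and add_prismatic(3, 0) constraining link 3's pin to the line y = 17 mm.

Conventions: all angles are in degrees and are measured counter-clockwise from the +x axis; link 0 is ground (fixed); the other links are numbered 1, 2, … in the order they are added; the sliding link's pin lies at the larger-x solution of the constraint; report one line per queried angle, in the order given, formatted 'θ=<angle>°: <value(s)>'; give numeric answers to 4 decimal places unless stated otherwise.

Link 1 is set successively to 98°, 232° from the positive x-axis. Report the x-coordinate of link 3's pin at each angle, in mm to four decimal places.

geometry: r = 11 mm, L = 187 mm, e = 17 mm
θ=98°: crank pin P = (r cos θ, r sin θ) = (-1.530904, 10.892949)
θ=98°: h = r sin θ − e = 10.892949 − 17 = -6.107051
θ=98°: x = r cos θ + √(L² − h²) = -1.530904 + 186.900251 = 185.369347
θ=232°: crank pin P = (r cos θ, r sin θ) = (-6.772276, -8.668118)
θ=232°: h = r sin θ − e = -8.668118 − 17 = -25.668118
θ=232°: x = r cos θ + √(L² − h²) = -6.772276 + 185.229986 = 178.457710

θ=98°: 185.3693
θ=232°: 178.4577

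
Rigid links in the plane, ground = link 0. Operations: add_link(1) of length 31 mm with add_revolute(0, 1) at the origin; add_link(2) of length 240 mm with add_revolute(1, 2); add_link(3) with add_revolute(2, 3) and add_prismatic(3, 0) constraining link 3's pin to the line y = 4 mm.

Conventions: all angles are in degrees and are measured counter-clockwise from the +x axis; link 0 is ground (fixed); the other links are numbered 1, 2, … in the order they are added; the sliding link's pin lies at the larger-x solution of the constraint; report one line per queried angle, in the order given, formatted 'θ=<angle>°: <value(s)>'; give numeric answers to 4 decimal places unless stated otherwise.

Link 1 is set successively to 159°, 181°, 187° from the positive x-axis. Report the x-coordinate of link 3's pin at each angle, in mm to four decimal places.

geometry: r = 31 mm, L = 240 mm, e = 4 mm
θ=159°: crank pin P = (r cos θ, r sin θ) = (-28.940993, 11.109406)
θ=159°: h = r sin θ − e = 11.109406 − 4 = 7.109406
θ=159°: x = r cos θ + √(L² − h²) = -28.940993 + 239.894678 = 210.953684
θ=181°: crank pin P = (r cos θ, r sin θ) = (-30.995279, -0.541025)
θ=181°: h = r sin θ − e = -0.541025 − 4 = -4.541025
θ=181°: x = r cos θ + √(L² − h²) = -30.995279 + 239.957036 = 208.961757
θ=187°: crank pin P = (r cos θ, r sin θ) = (-30.768931, -3.777950)
θ=187°: h = r sin θ − e = -3.777950 − 4 = -7.777950
θ=187°: x = r cos θ + √(L² − h²) = -30.768931 + 239.873933 = 209.105002

θ=159°: 210.9537
θ=181°: 208.9618
θ=187°: 209.1050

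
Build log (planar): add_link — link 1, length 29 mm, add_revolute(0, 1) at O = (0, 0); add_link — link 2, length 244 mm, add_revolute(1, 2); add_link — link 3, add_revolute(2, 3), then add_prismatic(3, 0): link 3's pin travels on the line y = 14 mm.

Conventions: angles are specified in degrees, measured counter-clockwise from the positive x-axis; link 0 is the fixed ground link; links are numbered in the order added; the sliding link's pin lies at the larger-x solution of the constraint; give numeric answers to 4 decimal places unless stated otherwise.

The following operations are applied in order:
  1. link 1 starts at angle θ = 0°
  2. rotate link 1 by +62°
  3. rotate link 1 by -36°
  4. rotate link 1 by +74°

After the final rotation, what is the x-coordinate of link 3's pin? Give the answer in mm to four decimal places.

geometry: r = 29 mm, L = 244 mm, e = 14 mm; θ starts at 0°
rotate link 1 by +62°: θ ← 0° +62° = 62°
rotate link 1 by -36°: θ ← 62° -36° = 26°
rotate link 1 by +74°: θ ← 26° +74° = 100°
crank pin P = (r cos θ, r sin θ) = (-5.035797, 28.559425)
h = r sin θ − e = 28.559425 − 14 = 14.559425
x = r cos θ + √(L² − h²) = -5.035797 + 243.565234 = 238.529437

238.5294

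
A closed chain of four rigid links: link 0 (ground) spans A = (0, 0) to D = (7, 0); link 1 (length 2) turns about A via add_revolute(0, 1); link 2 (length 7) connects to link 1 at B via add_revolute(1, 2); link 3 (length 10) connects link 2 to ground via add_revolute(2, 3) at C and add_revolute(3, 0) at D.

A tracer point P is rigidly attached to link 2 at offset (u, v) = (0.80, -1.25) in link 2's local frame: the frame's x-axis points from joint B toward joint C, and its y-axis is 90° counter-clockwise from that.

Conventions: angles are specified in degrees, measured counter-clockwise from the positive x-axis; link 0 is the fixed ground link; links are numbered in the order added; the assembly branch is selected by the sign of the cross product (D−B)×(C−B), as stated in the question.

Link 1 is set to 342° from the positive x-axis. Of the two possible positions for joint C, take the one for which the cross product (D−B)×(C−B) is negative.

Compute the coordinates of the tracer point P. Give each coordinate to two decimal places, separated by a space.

A=(0,0), D=(7.00,0)
B = A + 2.00·(cos342°, sin342°) = (1.9021, -0.6180)
|BD| = 5.1352
circle(B,7.00) ∩ circle(D,10.00): a=-2.3981, h=6.5764
  candidates: C₊=(-1.2700,5.6220) cross=33.771; C₋=(0.3129,-7.4353) cross=-33.771
  branch - wants cross < 0 → take C=(0.3129,-7.4353) (cross=-33.771)
ex = (C−B)/|BC| = (-0.2270,-0.9739); ey = (0.9739,-0.2270)
P = B + 0.80·ex + -1.25·ey = (0.5031,-1.1134)

0.50 -1.11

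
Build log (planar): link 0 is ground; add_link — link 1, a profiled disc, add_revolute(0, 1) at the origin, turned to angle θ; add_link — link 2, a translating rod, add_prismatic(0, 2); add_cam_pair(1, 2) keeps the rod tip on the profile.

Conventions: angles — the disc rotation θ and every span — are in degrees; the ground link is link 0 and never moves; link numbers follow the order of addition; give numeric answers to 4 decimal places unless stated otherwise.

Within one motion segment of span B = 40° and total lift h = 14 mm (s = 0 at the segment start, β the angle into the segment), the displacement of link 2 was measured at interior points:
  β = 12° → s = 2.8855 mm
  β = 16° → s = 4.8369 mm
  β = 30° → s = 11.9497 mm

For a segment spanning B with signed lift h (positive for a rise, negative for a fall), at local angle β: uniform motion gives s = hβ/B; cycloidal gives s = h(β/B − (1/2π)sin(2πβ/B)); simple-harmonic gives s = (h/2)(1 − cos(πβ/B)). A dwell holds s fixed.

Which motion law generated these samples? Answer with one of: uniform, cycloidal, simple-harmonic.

candidates at β/B = r: uniform s = h·r (linear in β); cycloidal s = h·(r − sin(2πr)/(2π)); simple-harmonic s = (h/2)(1 − cos(πr))
β=12°: printed 2.8855 | uniform 4.2000, cycloidal 2.0809, simple-harmonic 2.8855
β=16°: printed 4.8369 | uniform 5.6000, cycloidal 4.2903, simple-harmonic 4.8369
β=30°: printed 11.9497 | uniform 10.5000, cycloidal 12.7282, simple-harmonic 11.9497
only one law matches every sample → simple-harmonic

simple-harmonic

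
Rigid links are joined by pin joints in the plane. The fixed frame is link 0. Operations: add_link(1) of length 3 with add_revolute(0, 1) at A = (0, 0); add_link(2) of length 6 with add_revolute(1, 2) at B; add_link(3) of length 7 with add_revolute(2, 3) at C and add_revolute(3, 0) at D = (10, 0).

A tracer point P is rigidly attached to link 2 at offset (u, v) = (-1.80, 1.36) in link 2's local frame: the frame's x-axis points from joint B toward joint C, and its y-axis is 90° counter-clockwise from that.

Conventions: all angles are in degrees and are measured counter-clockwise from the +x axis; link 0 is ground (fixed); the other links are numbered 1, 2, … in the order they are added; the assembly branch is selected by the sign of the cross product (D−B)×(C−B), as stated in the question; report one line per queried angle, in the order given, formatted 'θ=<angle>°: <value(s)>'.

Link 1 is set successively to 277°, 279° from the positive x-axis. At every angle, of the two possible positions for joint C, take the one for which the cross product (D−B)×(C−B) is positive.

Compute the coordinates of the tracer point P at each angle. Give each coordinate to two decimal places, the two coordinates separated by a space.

A=(0,0), D=(10.00,0)
θ=277°: B = A + 3.00·(cos277°, sin277°) = (0.3656, -2.9776)
θ=277°: |BD| = 10.0840
θ=277°: circle(B,6.00) ∩ circle(D,7.00): a=4.3974, h=4.0820
θ=277°:   candidates: C₊=(3.3616,2.2208) cross=41.163; C₋=(5.7723,-5.5791) cross=-41.163
θ=277°:   branch + wants cross > 0 → take C=(3.3616,2.2208) (cross=41.163)
θ=277°: ex = (C−B)/|BC| = (0.4993,0.8664); ey = (-0.8664,0.4993)
θ=277°: P = B + -1.80·ex + 1.36·ey = (-1.7115,-3.8581)
θ=279°: B = A + 3.00·(cos279°, sin279°) = (0.4693, -2.9631)
θ=279°: |BD| = 9.9807
θ=279°: circle(B,6.00) ∩ circle(D,7.00): a=4.3391, h=4.1440
θ=279°:   candidates: C₊=(3.3825,2.2822) cross=41.360; C₋=(5.8430,-5.6320) cross=-41.360
θ=279°:   branch + wants cross > 0 → take C=(3.3825,2.2822) (cross=41.360)
θ=279°: ex = (C−B)/|BC| = (0.4855,0.8742); ey = (-0.8742,0.4855)
θ=279°: P = B + -1.80·ex + 1.36·ey = (-1.5936,-3.8763)

θ=277°: -1.71 -3.86
θ=279°: -1.59 -3.88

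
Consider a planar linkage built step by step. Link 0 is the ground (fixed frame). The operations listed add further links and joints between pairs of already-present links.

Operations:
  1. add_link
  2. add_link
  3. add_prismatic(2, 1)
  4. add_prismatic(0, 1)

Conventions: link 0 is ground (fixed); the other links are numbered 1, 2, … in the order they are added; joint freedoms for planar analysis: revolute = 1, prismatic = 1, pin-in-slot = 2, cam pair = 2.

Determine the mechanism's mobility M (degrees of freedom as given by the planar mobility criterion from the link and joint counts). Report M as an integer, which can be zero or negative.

L=1 J1=0 J2=0
add link → L=2 J1=0 J2=0
add link → L=3 J1=0 J2=0
P@2,1 dof=1 J1 → L=3 J1=1 J2=0
P@0,1 dof=1 J1 → L=3 J1=2 J2=0
M=3(L−1)−2J1−J2=3·2−2·2−0=2

M = 2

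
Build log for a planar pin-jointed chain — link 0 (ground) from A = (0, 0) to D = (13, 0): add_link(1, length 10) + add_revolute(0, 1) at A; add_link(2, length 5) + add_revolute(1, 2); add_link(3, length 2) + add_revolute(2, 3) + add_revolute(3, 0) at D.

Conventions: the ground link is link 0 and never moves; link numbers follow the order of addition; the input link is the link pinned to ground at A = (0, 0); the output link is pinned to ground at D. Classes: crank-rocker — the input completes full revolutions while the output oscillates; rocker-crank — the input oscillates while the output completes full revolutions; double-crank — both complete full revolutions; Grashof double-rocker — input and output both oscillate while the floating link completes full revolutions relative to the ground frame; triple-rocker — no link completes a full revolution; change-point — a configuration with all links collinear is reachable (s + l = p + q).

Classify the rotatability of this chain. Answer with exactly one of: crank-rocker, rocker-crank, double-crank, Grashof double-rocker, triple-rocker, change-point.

lengths: ground=13, input=10, coupler=5, output=2
sorted: s=2 (shortest), l=13 (longest), p+q=15
s + l = 15 vs p + q = 15
s + l = p + q → change-point (collinear configuration reachable)

change-point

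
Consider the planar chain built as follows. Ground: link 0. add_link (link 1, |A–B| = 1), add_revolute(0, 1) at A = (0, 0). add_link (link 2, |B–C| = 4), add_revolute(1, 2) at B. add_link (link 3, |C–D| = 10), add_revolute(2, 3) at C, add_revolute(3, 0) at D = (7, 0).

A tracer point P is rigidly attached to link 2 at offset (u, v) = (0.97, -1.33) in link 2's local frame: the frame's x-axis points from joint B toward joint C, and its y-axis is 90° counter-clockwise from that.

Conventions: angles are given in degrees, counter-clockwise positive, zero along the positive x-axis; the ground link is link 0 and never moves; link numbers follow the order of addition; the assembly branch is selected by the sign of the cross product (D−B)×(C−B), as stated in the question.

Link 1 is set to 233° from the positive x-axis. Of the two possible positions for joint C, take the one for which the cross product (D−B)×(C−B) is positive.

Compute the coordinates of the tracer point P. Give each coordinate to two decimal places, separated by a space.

A=(0,0), D=(7.00,0)
B = A + 1.00·(cos233°, sin233°) = (-0.6018, -0.7986)
|BD| = 7.6437
circle(B,4.00) ∩ circle(D,10.00): a=-1.6729, h=3.6334
  candidates: C₊=(-2.6452,2.6400) cross=27.772; C₋=(-1.8860,-4.5869) cross=-27.772
  branch + wants cross > 0 → take C=(-2.6452,2.6400) (cross=27.772)
ex = (C−B)/|BC| = (-0.5108,0.8597); ey = (-0.8597,-0.5108)
P = B + 0.97·ex + -1.33·ey = (0.0460,0.7147)

0.05 0.71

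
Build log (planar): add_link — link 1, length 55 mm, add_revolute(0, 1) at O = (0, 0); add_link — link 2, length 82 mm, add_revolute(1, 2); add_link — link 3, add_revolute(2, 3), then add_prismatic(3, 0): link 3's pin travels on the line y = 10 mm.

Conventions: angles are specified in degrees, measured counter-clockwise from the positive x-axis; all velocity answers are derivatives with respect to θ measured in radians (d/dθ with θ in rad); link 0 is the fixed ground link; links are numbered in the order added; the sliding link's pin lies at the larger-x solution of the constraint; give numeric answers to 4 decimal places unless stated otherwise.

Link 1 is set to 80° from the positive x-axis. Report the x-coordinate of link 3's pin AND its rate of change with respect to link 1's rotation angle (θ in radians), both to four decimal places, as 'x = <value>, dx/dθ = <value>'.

geometry: r = 55 mm, L = 82 mm, e = 10 mm
crank pin P = (r cos θ, r sin θ) = (9.550650, 54.164426)
h = r sin θ − e = 54.164426 − 10 = 44.164426
x = r cos θ + √(L² − h²) = 9.550650 + 69.090545 = 78.641195
dx/dθ = −r sin θ − h·r cos θ/√(L² − h²) (θ in radians; h = 44.164426) = -60.269444

x = 78.6412, dx/dθ = -60.2694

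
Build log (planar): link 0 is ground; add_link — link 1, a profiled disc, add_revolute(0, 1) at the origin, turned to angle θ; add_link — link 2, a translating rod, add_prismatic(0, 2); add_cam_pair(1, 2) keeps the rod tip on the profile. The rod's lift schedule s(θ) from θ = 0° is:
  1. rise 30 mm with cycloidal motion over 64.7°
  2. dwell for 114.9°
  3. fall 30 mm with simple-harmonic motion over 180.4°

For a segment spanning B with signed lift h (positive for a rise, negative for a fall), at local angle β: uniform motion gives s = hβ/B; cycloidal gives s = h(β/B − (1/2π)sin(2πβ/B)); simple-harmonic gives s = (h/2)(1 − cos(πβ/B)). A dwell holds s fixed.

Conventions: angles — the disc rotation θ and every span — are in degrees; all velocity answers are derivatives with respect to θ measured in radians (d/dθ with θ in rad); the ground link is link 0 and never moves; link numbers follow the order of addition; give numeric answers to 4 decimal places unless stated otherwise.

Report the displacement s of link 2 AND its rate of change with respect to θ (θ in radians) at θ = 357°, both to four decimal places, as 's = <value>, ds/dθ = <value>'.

seg 1 [0°–64.7°] cycloidal, h=30: full span → s += 30 → s = 30.0000
seg 2 [64.7°–179.6°] dwell: s stays 30.0000
seg 3 [179.6°–360°] simple-harmonic, h=-30: θ=357° here. β=177.4, B=180.4. -30/2·(1 − cos(π·0.9834)) = -29.9795 → s = 0.0205
velocity in seg [179.6°–360°] (simple-harmonic), θ in radians: β = 177.4° = 3.0962 rad, B = 180.4° = 3.1486 rad; ds/dθ = (πh/(2B)) sin(πβ/B) = (π·(-30)/(2·3.1486)) sin(π·0.9834) = -0.781563 mm/rad

s = 0.0205, ds/dθ = -0.7816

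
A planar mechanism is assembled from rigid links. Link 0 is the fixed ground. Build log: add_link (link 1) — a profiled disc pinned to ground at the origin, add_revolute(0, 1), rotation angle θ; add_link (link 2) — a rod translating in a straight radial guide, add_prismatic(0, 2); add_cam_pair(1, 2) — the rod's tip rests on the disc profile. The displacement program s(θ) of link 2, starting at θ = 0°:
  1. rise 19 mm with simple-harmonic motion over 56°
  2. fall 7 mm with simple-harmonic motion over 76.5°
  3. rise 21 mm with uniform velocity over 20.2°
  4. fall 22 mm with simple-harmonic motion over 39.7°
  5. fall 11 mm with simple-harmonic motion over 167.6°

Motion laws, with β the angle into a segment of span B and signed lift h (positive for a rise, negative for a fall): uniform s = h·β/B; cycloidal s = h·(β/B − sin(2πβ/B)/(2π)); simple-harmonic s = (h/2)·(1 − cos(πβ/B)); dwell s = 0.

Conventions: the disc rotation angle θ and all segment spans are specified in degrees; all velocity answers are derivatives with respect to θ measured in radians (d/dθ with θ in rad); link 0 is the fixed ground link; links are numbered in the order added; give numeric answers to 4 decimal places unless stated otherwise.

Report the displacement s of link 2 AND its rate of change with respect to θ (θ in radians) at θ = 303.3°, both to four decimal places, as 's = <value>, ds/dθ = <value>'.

seg 1 [0°–56°] simple-harmonic, h=19: full span → s += 19 → s = 19.0000
seg 2 [56°–132.5°] simple-harmonic, h=-7: full span → s += -7 → s = 12.0000
seg 3 [132.5°–152.7°] uniform, h=21: full span → s += 21 → s = 33.0000
seg 4 [152.7°–192.4°] simple-harmonic, h=-22: full span → s += -22 → s = 11.0000
seg 5 [192.4°–360°] simple-harmonic, h=-11: θ=303.3° here. β=110.9, B=167.6. -11/2·(1 − cos(π·0.6617)) = -8.1753 → s = 2.8247
velocity in seg [192.4°–360°] (simple-harmonic), θ in radians: β = 110.9° = 1.9356 rad, B = 167.6° = 2.9252 rad; ds/dθ = (πh/(2B)) sin(πβ/B) = (π·(-11)/(2·2.9252)) sin(π·0.6617) = -5.161052 mm/rad

s = 2.8247, ds/dθ = -5.1611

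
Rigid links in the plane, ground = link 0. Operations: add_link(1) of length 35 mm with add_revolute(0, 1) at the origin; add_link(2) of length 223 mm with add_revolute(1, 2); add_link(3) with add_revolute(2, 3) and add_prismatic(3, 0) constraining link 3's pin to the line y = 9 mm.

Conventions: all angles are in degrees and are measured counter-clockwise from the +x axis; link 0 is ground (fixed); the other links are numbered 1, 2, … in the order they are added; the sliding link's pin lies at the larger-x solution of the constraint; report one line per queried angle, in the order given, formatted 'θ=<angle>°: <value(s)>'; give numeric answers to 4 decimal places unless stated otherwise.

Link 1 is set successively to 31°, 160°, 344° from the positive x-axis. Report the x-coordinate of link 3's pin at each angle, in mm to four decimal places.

geometry: r = 35 mm, L = 223 mm, e = 9 mm
θ=31°: crank pin P = (r cos θ, r sin θ) = (30.000856, 18.026333)
θ=31°: h = r sin θ − e = 18.026333 − 9 = 9.026333
θ=31°: x = r cos θ + √(L² − h²) = 30.000856 + 222.817246 = 252.818102
θ=160°: crank pin P = (r cos θ, r sin θ) = (-32.889242, 11.970705)
θ=160°: h = r sin θ − e = 11.970705 − 9 = 2.970705
θ=160°: x = r cos θ + √(L² − h²) = -32.889242 + 222.980212 = 190.090970
θ=344°: crank pin P = (r cos θ, r sin θ) = (33.644159, -9.647307)
θ=344°: h = r sin θ − e = -9.647307 − 9 = -18.647307
θ=344°: x = r cos θ + √(L² − h²) = 33.644159 + 222.218986 = 255.863146

θ=31°: 252.8181
θ=160°: 190.0910
θ=344°: 255.8631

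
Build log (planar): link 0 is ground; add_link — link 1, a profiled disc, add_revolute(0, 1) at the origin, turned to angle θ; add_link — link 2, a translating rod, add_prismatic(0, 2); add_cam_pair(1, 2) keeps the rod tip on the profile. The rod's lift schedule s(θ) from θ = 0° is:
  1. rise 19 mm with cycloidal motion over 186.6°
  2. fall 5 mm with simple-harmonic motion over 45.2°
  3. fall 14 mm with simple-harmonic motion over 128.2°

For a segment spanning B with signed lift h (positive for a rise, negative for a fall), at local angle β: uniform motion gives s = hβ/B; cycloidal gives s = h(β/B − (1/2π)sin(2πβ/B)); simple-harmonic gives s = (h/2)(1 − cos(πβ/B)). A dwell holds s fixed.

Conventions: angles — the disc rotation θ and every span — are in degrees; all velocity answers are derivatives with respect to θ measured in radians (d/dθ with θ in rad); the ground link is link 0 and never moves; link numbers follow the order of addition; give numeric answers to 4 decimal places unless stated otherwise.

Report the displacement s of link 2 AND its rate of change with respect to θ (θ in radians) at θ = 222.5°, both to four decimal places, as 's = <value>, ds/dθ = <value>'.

seg 1 [0°–186.6°] cycloidal, h=19: full span → s += 19 → s = 19.0000
seg 2 [186.6°–231.8°] simple-harmonic, h=-5: θ=222.5° here. β=35.9, B=45.2. -5/2·(1 − cos(π·0.7942)) = -4.4957 → s = 14.5043
velocity in seg [186.6°–231.8°] (simple-harmonic), θ in radians: β = 35.9° = 0.6266 rad, B = 45.2° = 0.7889 rad; ds/dθ = (πh/(2B)) sin(πβ/B) = (π·(-5)/(2·0.7889)) sin(π·0.7942) = -5.996432 mm/rad

s = 14.5043, ds/dθ = -5.9964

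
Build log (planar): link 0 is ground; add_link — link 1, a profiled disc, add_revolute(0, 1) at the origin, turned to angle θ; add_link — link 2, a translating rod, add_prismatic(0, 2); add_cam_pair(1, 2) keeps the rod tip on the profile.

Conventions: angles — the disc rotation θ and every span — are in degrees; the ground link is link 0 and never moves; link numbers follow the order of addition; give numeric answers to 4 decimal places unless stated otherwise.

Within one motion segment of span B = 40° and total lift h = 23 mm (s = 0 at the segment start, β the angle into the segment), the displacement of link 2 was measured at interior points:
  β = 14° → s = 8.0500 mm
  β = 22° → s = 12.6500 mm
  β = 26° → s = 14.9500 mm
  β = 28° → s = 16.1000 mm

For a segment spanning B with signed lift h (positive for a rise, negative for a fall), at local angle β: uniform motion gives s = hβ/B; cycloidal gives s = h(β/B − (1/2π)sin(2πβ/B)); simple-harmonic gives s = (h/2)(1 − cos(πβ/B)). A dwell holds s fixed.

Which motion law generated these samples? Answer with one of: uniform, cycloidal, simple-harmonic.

candidates at β/B = r: uniform s = h·r (linear in β); cycloidal s = h·(r − sin(2πr)/(2π)); simple-harmonic s = (h/2)(1 − cos(πr))
β=14°: printed 8.0500 | uniform 8.0500, cycloidal 5.0885, simple-harmonic 6.2791
β=22°: printed 12.6500 | uniform 12.6500, cycloidal 13.7812, simple-harmonic 13.2990
β=26°: printed 14.9500 | uniform 14.9500, cycloidal 17.9115, simple-harmonic 16.7209
β=28°: printed 16.1000 | uniform 16.1000, cycloidal 19.5814, simple-harmonic 18.2595
only one law matches every sample → uniform

uniform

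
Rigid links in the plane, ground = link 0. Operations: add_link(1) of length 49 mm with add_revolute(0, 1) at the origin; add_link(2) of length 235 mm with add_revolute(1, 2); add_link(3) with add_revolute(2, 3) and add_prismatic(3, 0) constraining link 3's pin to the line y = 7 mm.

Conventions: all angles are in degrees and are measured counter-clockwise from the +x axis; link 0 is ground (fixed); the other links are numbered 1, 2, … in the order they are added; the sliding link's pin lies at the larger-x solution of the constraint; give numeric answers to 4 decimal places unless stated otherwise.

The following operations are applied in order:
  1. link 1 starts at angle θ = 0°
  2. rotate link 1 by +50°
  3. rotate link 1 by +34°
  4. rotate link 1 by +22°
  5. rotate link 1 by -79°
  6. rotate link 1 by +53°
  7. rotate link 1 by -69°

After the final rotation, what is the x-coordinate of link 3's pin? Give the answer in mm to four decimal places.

geometry: r = 49 mm, L = 235 mm, e = 7 mm; θ starts at 0°
rotate link 1 by +50°: θ ← 0° +50° = 50°
rotate link 1 by +34°: θ ← 50° +34° = 84°
rotate link 1 by +22°: θ ← 84° +22° = 106°
rotate link 1 by -79°: θ ← 106° -79° = 27°
rotate link 1 by +53°: θ ← 27° +53° = 80°
rotate link 1 by -69°: θ ← 80° -69° = 11°
crank pin P = (r cos θ, r sin θ) = (48.099732, 9.349641)
h = r sin θ − e = 9.349641 − 7 = 2.349641
x = r cos θ + √(L² − h²) = 48.099732 + 234.988253 = 283.087985

283.0880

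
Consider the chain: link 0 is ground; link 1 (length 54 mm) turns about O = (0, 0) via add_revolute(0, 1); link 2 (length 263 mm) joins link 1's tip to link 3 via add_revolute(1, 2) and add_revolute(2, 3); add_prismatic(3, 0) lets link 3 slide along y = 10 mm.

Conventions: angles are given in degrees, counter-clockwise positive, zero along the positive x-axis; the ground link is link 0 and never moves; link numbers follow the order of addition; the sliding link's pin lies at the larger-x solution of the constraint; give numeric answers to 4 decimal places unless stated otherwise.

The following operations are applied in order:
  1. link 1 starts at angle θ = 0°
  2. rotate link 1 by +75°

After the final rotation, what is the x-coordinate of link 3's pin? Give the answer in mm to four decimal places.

geometry: r = 54 mm, L = 263 mm, e = 10 mm; θ starts at 0°
rotate link 1 by +75°: θ ← 0° +75° = 75°
crank pin P = (r cos θ, r sin θ) = (13.976228, 52.159995)
h = r sin θ − e = 52.159995 − 10 = 42.159995
x = r cos θ + √(L² − h²) = 13.976228 + 259.598796 = 273.575024

273.5750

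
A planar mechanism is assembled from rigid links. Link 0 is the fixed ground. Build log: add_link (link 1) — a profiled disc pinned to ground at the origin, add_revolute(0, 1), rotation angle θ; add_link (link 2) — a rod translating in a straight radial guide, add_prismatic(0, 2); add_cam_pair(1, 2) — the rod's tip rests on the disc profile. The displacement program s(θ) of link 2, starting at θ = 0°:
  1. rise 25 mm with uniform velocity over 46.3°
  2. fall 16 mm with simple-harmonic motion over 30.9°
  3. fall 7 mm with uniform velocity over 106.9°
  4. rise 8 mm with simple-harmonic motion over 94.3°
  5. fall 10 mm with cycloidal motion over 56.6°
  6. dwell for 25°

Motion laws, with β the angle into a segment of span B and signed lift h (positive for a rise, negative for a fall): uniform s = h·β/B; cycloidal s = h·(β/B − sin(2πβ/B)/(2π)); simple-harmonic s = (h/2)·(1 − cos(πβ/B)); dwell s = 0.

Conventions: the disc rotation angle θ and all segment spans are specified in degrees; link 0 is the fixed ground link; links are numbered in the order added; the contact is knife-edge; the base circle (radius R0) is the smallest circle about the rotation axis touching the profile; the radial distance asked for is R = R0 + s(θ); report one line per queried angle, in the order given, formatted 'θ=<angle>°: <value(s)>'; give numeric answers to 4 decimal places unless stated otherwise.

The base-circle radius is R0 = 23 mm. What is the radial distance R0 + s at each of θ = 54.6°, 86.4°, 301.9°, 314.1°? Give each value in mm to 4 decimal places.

seg 1 [0°–46.3°] uniform, h=25: full span → s += 25 → s = 25.0000
seg 2 [46.3°–77.2°] simple-harmonic, h=-16: θ=54.6° here. β=8.3, B=30.9. -16/2·(1 − cos(π·0.2686)) = -2.6833 → s = 22.3167
seg 2 [46.3°–77.2°] simple-harmonic, h=-16: full span → s += -16 → s = 9.0000
seg 3 [77.2°–184.1°] uniform, h=-7: θ=86.4° here. β=9.2, B=106.9. -7·9.2/106.9 = -0.6024 → s = 8.3976
seg 3 [77.2°–184.1°] uniform, h=-7: full span → s += -7 → s = 2.0000
seg 4 [184.1°–278.4°] simple-harmonic, h=8: full span → s += 8 → s = 10.0000
seg 5 [278.4°–335°] cycloidal, h=-10: θ=301.9° here. β=23.5, B=56.6. -10·(0.4152 − sin(2π·0.4152)/(2π)) = -3.3435 → s = 6.6565
seg 5 [278.4°–335°] cycloidal, h=-10: θ=314.1° here. β=35.7, B=56.6. -10·(0.6307 − sin(2π·0.6307)/(2π)) = -7.4727 → s = 2.5273
θ=54.6°: R = R0 + s = 23 + 22.3167 = 45.3167
θ=86.4°: R = R0 + s = 23 + 8.3976 = 31.3976
θ=301.9°: R = R0 + s = 23 + 6.6565 = 29.6565
θ=314.1°: R = R0 + s = 23 + 2.5273 = 25.5273

θ=54.6°: 45.3167
θ=86.4°: 31.3976
θ=301.9°: 29.6565
θ=314.1°: 25.5273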